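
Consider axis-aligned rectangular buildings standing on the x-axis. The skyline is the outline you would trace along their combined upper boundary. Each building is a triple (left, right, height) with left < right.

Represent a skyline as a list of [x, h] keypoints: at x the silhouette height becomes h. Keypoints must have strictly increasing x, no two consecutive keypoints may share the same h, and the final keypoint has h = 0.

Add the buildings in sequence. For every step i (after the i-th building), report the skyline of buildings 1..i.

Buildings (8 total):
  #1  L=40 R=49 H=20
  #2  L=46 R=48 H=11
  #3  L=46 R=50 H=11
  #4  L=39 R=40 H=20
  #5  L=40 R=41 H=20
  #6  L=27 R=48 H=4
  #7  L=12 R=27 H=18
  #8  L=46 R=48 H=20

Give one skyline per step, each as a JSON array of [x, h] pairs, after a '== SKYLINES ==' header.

== SKYLINES ==
[[40,20],[49,0]]
[[40,20],[49,0]]
[[40,20],[49,11],[50,0]]
[[39,20],[49,11],[50,0]]
[[39,20],[49,11],[50,0]]
[[27,4],[39,20],[49,11],[50,0]]
[[12,18],[27,4],[39,20],[49,11],[50,0]]
[[12,18],[27,4],[39,20],[49,11],[50,0]]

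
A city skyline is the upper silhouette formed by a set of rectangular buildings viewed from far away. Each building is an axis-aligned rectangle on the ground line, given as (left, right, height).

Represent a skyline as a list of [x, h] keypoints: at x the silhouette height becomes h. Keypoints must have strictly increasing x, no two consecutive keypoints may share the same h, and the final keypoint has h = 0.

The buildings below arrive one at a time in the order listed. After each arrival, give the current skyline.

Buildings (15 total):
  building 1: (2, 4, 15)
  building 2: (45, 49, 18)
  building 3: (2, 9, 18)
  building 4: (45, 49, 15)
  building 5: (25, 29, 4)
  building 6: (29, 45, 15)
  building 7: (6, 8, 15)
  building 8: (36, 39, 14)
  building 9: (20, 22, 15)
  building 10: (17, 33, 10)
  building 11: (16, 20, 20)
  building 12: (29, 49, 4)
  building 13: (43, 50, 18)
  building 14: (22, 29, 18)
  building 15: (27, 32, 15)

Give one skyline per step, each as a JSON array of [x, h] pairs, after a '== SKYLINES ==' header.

== SKYLINES ==
[[2,15],[4,0]]
[[2,15],[4,0],[45,18],[49,0]]
[[2,18],[9,0],[45,18],[49,0]]
[[2,18],[9,0],[45,18],[49,0]]
[[2,18],[9,0],[25,4],[29,0],[45,18],[49,0]]
[[2,18],[9,0],[25,4],[29,15],[45,18],[49,0]]
[[2,18],[9,0],[25,4],[29,15],[45,18],[49,0]]
[[2,18],[9,0],[25,4],[29,15],[45,18],[49,0]]
[[2,18],[9,0],[20,15],[22,0],[25,4],[29,15],[45,18],[49,0]]
[[2,18],[9,0],[17,10],[20,15],[22,10],[29,15],[45,18],[49,0]]
[[2,18],[9,0],[16,20],[20,15],[22,10],[29,15],[45,18],[49,0]]
[[2,18],[9,0],[16,20],[20,15],[22,10],[29,15],[45,18],[49,0]]
[[2,18],[9,0],[16,20],[20,15],[22,10],[29,15],[43,18],[50,0]]
[[2,18],[9,0],[16,20],[20,15],[22,18],[29,15],[43,18],[50,0]]
[[2,18],[9,0],[16,20],[20,15],[22,18],[29,15],[43,18],[50,0]]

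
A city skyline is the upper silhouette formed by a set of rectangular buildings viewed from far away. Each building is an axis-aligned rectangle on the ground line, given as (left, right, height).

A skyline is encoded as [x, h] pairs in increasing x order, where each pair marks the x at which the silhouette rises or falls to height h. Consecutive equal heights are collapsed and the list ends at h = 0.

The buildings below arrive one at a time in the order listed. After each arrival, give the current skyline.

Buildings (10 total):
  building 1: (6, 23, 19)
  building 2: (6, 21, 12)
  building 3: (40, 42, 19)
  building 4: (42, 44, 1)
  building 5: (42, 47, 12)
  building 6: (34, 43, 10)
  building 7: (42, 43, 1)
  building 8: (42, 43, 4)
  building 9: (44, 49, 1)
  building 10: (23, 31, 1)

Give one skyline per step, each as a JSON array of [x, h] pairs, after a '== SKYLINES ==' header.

== SKYLINES ==
[[6,19],[23,0]]
[[6,19],[23,0]]
[[6,19],[23,0],[40,19],[42,0]]
[[6,19],[23,0],[40,19],[42,1],[44,0]]
[[6,19],[23,0],[40,19],[42,12],[47,0]]
[[6,19],[23,0],[34,10],[40,19],[42,12],[47,0]]
[[6,19],[23,0],[34,10],[40,19],[42,12],[47,0]]
[[6,19],[23,0],[34,10],[40,19],[42,12],[47,0]]
[[6,19],[23,0],[34,10],[40,19],[42,12],[47,1],[49,0]]
[[6,19],[23,1],[31,0],[34,10],[40,19],[42,12],[47,1],[49,0]]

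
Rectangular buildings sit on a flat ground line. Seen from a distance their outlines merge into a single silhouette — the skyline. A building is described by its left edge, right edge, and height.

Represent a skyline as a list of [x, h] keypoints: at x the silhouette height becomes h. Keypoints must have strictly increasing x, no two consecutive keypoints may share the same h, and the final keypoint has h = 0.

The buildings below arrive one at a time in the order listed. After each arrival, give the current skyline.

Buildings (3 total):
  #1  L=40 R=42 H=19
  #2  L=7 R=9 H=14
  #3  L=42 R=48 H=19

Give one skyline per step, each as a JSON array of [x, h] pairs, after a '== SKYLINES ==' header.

== SKYLINES ==
[[40,19],[42,0]]
[[7,14],[9,0],[40,19],[42,0]]
[[7,14],[9,0],[40,19],[48,0]]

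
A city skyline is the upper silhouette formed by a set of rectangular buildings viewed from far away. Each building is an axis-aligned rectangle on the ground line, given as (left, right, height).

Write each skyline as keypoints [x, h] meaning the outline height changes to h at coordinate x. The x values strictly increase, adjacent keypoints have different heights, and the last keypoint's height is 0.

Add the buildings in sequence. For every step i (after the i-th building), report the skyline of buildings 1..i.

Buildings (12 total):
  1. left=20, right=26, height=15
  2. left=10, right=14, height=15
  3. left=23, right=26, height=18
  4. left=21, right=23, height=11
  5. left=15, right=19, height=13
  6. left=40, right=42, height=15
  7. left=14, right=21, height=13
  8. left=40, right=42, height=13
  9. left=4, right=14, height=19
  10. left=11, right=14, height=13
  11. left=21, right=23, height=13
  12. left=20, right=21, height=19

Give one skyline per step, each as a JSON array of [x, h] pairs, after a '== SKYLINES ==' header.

== SKYLINES ==
[[20,15],[26,0]]
[[10,15],[14,0],[20,15],[26,0]]
[[10,15],[14,0],[20,15],[23,18],[26,0]]
[[10,15],[14,0],[20,15],[23,18],[26,0]]
[[10,15],[14,0],[15,13],[19,0],[20,15],[23,18],[26,0]]
[[10,15],[14,0],[15,13],[19,0],[20,15],[23,18],[26,0],[40,15],[42,0]]
[[10,15],[14,13],[20,15],[23,18],[26,0],[40,15],[42,0]]
[[10,15],[14,13],[20,15],[23,18],[26,0],[40,15],[42,0]]
[[4,19],[14,13],[20,15],[23,18],[26,0],[40,15],[42,0]]
[[4,19],[14,13],[20,15],[23,18],[26,0],[40,15],[42,0]]
[[4,19],[14,13],[20,15],[23,18],[26,0],[40,15],[42,0]]
[[4,19],[14,13],[20,19],[21,15],[23,18],[26,0],[40,15],[42,0]]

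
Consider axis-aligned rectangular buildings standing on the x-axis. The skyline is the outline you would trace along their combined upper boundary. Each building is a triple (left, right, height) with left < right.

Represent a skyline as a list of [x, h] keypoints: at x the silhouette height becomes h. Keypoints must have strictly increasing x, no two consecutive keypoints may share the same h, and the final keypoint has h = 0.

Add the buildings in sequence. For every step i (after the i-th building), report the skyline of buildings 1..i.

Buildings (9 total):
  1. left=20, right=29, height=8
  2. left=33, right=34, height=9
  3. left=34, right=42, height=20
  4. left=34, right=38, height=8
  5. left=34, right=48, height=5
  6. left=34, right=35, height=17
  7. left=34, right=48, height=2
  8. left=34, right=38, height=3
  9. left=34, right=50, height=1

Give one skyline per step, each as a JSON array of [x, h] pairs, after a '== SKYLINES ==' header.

== SKYLINES ==
[[20,8],[29,0]]
[[20,8],[29,0],[33,9],[34,0]]
[[20,8],[29,0],[33,9],[34,20],[42,0]]
[[20,8],[29,0],[33,9],[34,20],[42,0]]
[[20,8],[29,0],[33,9],[34,20],[42,5],[48,0]]
[[20,8],[29,0],[33,9],[34,20],[42,5],[48,0]]
[[20,8],[29,0],[33,9],[34,20],[42,5],[48,0]]
[[20,8],[29,0],[33,9],[34,20],[42,5],[48,0]]
[[20,8],[29,0],[33,9],[34,20],[42,5],[48,1],[50,0]]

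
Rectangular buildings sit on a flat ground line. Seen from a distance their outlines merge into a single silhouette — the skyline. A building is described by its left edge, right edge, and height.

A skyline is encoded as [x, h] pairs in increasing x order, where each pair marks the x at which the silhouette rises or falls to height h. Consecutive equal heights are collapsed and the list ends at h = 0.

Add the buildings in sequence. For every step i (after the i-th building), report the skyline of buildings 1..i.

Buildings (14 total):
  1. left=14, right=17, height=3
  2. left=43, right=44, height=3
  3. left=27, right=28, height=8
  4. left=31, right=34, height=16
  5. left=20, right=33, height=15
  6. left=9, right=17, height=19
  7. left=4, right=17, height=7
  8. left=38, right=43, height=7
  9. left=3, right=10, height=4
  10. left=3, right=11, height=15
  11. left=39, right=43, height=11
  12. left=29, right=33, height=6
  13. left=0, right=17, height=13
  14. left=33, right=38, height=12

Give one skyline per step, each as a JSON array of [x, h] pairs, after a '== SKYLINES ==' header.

== SKYLINES ==
[[14,3],[17,0]]
[[14,3],[17,0],[43,3],[44,0]]
[[14,3],[17,0],[27,8],[28,0],[43,3],[44,0]]
[[14,3],[17,0],[27,8],[28,0],[31,16],[34,0],[43,3],[44,0]]
[[14,3],[17,0],[20,15],[31,16],[34,0],[43,3],[44,0]]
[[9,19],[17,0],[20,15],[31,16],[34,0],[43,3],[44,0]]
[[4,7],[9,19],[17,0],[20,15],[31,16],[34,0],[43,3],[44,0]]
[[4,7],[9,19],[17,0],[20,15],[31,16],[34,0],[38,7],[43,3],[44,0]]
[[3,4],[4,7],[9,19],[17,0],[20,15],[31,16],[34,0],[38,7],[43,3],[44,0]]
[[3,15],[9,19],[17,0],[20,15],[31,16],[34,0],[38,7],[43,3],[44,0]]
[[3,15],[9,19],[17,0],[20,15],[31,16],[34,0],[38,7],[39,11],[43,3],[44,0]]
[[3,15],[9,19],[17,0],[20,15],[31,16],[34,0],[38,7],[39,11],[43,3],[44,0]]
[[0,13],[3,15],[9,19],[17,0],[20,15],[31,16],[34,0],[38,7],[39,11],[43,3],[44,0]]
[[0,13],[3,15],[9,19],[17,0],[20,15],[31,16],[34,12],[38,7],[39,11],[43,3],[44,0]]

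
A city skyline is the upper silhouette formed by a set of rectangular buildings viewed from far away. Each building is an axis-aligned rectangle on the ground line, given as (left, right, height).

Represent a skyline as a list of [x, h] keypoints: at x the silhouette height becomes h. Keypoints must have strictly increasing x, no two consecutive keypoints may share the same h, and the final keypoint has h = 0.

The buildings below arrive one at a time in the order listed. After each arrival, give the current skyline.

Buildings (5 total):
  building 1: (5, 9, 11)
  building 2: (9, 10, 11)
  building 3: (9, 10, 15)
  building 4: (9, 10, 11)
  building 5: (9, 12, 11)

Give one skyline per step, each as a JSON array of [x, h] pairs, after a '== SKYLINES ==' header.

== SKYLINES ==
[[5,11],[9,0]]
[[5,11],[10,0]]
[[5,11],[9,15],[10,0]]
[[5,11],[9,15],[10,0]]
[[5,11],[9,15],[10,11],[12,0]]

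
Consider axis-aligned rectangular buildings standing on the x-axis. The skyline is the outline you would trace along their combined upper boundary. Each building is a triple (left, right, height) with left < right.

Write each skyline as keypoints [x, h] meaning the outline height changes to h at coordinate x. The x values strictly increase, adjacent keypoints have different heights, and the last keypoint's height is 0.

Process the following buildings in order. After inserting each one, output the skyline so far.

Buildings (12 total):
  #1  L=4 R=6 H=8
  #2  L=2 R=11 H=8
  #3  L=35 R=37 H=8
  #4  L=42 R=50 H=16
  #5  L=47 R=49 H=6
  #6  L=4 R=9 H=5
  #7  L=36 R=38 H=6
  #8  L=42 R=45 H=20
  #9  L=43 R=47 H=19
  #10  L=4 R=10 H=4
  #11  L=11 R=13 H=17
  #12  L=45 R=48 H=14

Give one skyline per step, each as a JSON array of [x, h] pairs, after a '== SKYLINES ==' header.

== SKYLINES ==
[[4,8],[6,0]]
[[2,8],[11,0]]
[[2,8],[11,0],[35,8],[37,0]]
[[2,8],[11,0],[35,8],[37,0],[42,16],[50,0]]
[[2,8],[11,0],[35,8],[37,0],[42,16],[50,0]]
[[2,8],[11,0],[35,8],[37,0],[42,16],[50,0]]
[[2,8],[11,0],[35,8],[37,6],[38,0],[42,16],[50,0]]
[[2,8],[11,0],[35,8],[37,6],[38,0],[42,20],[45,16],[50,0]]
[[2,8],[11,0],[35,8],[37,6],[38,0],[42,20],[45,19],[47,16],[50,0]]
[[2,8],[11,0],[35,8],[37,6],[38,0],[42,20],[45,19],[47,16],[50,0]]
[[2,8],[11,17],[13,0],[35,8],[37,6],[38,0],[42,20],[45,19],[47,16],[50,0]]
[[2,8],[11,17],[13,0],[35,8],[37,6],[38,0],[42,20],[45,19],[47,16],[50,0]]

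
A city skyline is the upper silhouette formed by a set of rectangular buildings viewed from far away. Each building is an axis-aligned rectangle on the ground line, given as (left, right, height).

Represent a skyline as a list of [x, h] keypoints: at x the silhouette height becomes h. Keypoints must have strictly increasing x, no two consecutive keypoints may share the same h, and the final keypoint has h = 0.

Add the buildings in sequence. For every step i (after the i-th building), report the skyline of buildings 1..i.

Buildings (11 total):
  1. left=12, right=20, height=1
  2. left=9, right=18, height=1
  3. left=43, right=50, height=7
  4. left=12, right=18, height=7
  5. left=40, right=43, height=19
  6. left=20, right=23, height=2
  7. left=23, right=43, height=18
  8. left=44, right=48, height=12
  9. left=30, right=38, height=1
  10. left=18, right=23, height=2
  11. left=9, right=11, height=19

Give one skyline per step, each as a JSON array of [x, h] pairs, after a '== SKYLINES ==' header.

== SKYLINES ==
[[12,1],[20,0]]
[[9,1],[20,0]]
[[9,1],[20,0],[43,7],[50,0]]
[[9,1],[12,7],[18,1],[20,0],[43,7],[50,0]]
[[9,1],[12,7],[18,1],[20,0],[40,19],[43,7],[50,0]]
[[9,1],[12,7],[18,1],[20,2],[23,0],[40,19],[43,7],[50,0]]
[[9,1],[12,7],[18,1],[20,2],[23,18],[40,19],[43,7],[50,0]]
[[9,1],[12,7],[18,1],[20,2],[23,18],[40,19],[43,7],[44,12],[48,7],[50,0]]
[[9,1],[12,7],[18,1],[20,2],[23,18],[40,19],[43,7],[44,12],[48,7],[50,0]]
[[9,1],[12,7],[18,2],[23,18],[40,19],[43,7],[44,12],[48,7],[50,0]]
[[9,19],[11,1],[12,7],[18,2],[23,18],[40,19],[43,7],[44,12],[48,7],[50,0]]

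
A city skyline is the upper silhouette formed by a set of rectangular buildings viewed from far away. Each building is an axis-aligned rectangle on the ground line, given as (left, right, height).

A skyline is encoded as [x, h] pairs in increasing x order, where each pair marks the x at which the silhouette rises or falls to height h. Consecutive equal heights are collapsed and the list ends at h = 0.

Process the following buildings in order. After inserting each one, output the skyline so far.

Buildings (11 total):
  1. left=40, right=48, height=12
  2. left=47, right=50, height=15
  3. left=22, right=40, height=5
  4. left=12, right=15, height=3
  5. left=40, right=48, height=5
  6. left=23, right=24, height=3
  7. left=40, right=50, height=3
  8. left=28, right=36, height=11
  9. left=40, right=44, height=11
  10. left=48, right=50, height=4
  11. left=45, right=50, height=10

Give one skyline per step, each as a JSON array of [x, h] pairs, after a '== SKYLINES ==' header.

== SKYLINES ==
[[40,12],[48,0]]
[[40,12],[47,15],[50,0]]
[[22,5],[40,12],[47,15],[50,0]]
[[12,3],[15,0],[22,5],[40,12],[47,15],[50,0]]
[[12,3],[15,0],[22,5],[40,12],[47,15],[50,0]]
[[12,3],[15,0],[22,5],[40,12],[47,15],[50,0]]
[[12,3],[15,0],[22,5],[40,12],[47,15],[50,0]]
[[12,3],[15,0],[22,5],[28,11],[36,5],[40,12],[47,15],[50,0]]
[[12,3],[15,0],[22,5],[28,11],[36,5],[40,12],[47,15],[50,0]]
[[12,3],[15,0],[22,5],[28,11],[36,5],[40,12],[47,15],[50,0]]
[[12,3],[15,0],[22,5],[28,11],[36,5],[40,12],[47,15],[50,0]]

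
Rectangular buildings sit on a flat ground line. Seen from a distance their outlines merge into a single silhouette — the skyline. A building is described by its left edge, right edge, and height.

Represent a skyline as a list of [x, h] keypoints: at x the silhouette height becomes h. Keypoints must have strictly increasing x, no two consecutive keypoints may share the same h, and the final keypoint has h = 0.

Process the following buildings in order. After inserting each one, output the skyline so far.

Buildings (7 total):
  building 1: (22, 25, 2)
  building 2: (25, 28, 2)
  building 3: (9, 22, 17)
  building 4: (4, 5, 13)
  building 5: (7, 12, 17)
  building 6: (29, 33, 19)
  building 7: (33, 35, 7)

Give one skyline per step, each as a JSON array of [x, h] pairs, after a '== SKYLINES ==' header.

== SKYLINES ==
[[22,2],[25,0]]
[[22,2],[28,0]]
[[9,17],[22,2],[28,0]]
[[4,13],[5,0],[9,17],[22,2],[28,0]]
[[4,13],[5,0],[7,17],[22,2],[28,0]]
[[4,13],[5,0],[7,17],[22,2],[28,0],[29,19],[33,0]]
[[4,13],[5,0],[7,17],[22,2],[28,0],[29,19],[33,7],[35,0]]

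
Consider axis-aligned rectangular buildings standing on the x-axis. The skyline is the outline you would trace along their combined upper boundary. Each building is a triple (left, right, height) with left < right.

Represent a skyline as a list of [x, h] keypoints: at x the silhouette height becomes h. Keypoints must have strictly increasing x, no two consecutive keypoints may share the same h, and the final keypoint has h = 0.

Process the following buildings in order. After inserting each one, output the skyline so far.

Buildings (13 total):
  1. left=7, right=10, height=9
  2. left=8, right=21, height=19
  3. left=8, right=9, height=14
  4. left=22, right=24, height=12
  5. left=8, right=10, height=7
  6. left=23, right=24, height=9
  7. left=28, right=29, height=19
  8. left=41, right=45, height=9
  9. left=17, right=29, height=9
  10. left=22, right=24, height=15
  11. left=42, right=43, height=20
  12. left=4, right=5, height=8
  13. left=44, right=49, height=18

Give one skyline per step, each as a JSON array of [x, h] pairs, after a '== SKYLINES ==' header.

== SKYLINES ==
[[7,9],[10,0]]
[[7,9],[8,19],[21,0]]
[[7,9],[8,19],[21,0]]
[[7,9],[8,19],[21,0],[22,12],[24,0]]
[[7,9],[8,19],[21,0],[22,12],[24,0]]
[[7,9],[8,19],[21,0],[22,12],[24,0]]
[[7,9],[8,19],[21,0],[22,12],[24,0],[28,19],[29,0]]
[[7,9],[8,19],[21,0],[22,12],[24,0],[28,19],[29,0],[41,9],[45,0]]
[[7,9],[8,19],[21,9],[22,12],[24,9],[28,19],[29,0],[41,9],[45,0]]
[[7,9],[8,19],[21,9],[22,15],[24,9],[28,19],[29,0],[41,9],[45,0]]
[[7,9],[8,19],[21,9],[22,15],[24,9],[28,19],[29,0],[41,9],[42,20],[43,9],[45,0]]
[[4,8],[5,0],[7,9],[8,19],[21,9],[22,15],[24,9],[28,19],[29,0],[41,9],[42,20],[43,9],[45,0]]
[[4,8],[5,0],[7,9],[8,19],[21,9],[22,15],[24,9],[28,19],[29,0],[41,9],[42,20],[43,9],[44,18],[49,0]]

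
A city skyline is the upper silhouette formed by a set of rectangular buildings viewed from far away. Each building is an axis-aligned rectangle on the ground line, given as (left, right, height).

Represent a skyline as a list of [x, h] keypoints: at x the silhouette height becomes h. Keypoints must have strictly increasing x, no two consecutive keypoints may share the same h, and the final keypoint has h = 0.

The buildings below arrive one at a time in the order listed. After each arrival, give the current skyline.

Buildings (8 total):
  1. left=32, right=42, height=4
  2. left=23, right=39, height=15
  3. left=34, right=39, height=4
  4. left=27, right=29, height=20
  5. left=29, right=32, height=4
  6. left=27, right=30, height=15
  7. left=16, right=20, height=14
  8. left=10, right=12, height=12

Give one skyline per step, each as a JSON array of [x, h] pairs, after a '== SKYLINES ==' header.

== SKYLINES ==
[[32,4],[42,0]]
[[23,15],[39,4],[42,0]]
[[23,15],[39,4],[42,0]]
[[23,15],[27,20],[29,15],[39,4],[42,0]]
[[23,15],[27,20],[29,15],[39,4],[42,0]]
[[23,15],[27,20],[29,15],[39,4],[42,0]]
[[16,14],[20,0],[23,15],[27,20],[29,15],[39,4],[42,0]]
[[10,12],[12,0],[16,14],[20,0],[23,15],[27,20],[29,15],[39,4],[42,0]]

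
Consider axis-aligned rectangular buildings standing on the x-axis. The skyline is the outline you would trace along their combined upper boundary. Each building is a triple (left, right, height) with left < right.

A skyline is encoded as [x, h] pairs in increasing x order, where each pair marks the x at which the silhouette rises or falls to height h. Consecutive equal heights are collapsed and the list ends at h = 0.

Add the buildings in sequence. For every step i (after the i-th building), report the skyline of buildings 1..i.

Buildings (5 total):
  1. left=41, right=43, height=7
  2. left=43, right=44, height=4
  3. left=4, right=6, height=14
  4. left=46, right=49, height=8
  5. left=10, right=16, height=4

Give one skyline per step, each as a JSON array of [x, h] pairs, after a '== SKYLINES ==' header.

== SKYLINES ==
[[41,7],[43,0]]
[[41,7],[43,4],[44,0]]
[[4,14],[6,0],[41,7],[43,4],[44,0]]
[[4,14],[6,0],[41,7],[43,4],[44,0],[46,8],[49,0]]
[[4,14],[6,0],[10,4],[16,0],[41,7],[43,4],[44,0],[46,8],[49,0]]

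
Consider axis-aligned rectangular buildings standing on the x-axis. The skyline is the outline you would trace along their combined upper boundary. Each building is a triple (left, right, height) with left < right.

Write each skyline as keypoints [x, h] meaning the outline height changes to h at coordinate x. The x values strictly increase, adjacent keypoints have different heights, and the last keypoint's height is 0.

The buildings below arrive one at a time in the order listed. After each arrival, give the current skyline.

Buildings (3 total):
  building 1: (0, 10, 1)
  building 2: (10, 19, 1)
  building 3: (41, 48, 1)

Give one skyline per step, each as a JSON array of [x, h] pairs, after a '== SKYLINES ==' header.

== SKYLINES ==
[[0,1],[10,0]]
[[0,1],[19,0]]
[[0,1],[19,0],[41,1],[48,0]]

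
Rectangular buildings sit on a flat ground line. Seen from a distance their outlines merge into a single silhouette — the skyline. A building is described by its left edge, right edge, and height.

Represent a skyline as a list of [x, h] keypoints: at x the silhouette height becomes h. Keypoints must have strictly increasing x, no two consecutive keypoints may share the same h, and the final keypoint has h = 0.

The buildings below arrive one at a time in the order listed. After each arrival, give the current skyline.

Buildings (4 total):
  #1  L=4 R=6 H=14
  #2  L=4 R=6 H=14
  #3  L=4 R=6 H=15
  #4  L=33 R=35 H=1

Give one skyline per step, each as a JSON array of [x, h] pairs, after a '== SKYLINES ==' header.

== SKYLINES ==
[[4,14],[6,0]]
[[4,14],[6,0]]
[[4,15],[6,0]]
[[4,15],[6,0],[33,1],[35,0]]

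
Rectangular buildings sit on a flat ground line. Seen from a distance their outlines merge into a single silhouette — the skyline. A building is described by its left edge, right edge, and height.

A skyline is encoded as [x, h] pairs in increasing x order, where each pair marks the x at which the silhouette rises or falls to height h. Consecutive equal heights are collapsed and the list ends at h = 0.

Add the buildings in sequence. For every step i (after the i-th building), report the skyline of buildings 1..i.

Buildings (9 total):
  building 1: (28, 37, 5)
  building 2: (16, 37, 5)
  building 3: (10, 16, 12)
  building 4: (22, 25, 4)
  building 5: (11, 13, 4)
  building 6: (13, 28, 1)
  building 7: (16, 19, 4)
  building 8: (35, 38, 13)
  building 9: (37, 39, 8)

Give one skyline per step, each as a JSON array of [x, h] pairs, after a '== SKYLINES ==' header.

== SKYLINES ==
[[28,5],[37,0]]
[[16,5],[37,0]]
[[10,12],[16,5],[37,0]]
[[10,12],[16,5],[37,0]]
[[10,12],[16,5],[37,0]]
[[10,12],[16,5],[37,0]]
[[10,12],[16,5],[37,0]]
[[10,12],[16,5],[35,13],[38,0]]
[[10,12],[16,5],[35,13],[38,8],[39,0]]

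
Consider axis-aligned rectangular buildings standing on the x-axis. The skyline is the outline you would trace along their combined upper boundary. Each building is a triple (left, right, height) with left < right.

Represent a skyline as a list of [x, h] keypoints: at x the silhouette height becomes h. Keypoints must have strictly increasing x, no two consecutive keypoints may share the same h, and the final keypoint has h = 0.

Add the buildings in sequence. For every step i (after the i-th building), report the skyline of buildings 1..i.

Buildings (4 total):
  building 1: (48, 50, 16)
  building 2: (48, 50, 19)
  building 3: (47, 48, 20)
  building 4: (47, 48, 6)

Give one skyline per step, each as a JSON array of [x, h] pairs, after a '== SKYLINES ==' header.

== SKYLINES ==
[[48,16],[50,0]]
[[48,19],[50,0]]
[[47,20],[48,19],[50,0]]
[[47,20],[48,19],[50,0]]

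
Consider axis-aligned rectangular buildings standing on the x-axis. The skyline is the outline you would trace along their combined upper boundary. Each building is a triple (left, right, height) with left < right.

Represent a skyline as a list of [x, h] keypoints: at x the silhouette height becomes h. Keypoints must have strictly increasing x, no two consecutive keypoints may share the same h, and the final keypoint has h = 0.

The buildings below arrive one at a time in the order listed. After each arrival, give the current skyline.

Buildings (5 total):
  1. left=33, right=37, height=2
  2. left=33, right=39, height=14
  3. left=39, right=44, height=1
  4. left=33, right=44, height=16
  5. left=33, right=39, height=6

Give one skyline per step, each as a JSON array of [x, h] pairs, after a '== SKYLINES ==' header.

== SKYLINES ==
[[33,2],[37,0]]
[[33,14],[39,0]]
[[33,14],[39,1],[44,0]]
[[33,16],[44,0]]
[[33,16],[44,0]]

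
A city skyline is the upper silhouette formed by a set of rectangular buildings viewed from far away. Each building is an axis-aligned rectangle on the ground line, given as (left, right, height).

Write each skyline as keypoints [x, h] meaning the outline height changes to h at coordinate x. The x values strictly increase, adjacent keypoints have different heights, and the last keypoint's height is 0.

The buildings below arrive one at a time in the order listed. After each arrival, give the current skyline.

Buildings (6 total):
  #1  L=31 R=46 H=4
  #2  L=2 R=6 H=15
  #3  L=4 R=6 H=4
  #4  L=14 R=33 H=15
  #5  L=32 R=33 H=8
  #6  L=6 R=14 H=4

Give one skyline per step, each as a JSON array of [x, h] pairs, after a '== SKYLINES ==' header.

== SKYLINES ==
[[31,4],[46,0]]
[[2,15],[6,0],[31,4],[46,0]]
[[2,15],[6,0],[31,4],[46,0]]
[[2,15],[6,0],[14,15],[33,4],[46,0]]
[[2,15],[6,0],[14,15],[33,4],[46,0]]
[[2,15],[6,4],[14,15],[33,4],[46,0]]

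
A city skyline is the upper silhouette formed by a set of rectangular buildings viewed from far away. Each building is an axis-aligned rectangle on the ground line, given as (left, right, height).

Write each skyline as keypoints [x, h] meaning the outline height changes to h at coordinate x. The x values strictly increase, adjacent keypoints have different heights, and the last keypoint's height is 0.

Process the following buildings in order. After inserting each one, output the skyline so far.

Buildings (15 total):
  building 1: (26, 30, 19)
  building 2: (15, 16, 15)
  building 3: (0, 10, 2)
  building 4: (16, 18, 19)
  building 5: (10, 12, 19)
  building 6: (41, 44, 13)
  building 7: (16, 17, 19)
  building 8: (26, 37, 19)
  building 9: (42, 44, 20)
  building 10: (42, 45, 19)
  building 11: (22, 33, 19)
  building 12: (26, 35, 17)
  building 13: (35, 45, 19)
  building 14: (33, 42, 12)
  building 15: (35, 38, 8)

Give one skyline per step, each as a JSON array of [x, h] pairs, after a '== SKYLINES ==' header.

== SKYLINES ==
[[26,19],[30,0]]
[[15,15],[16,0],[26,19],[30,0]]
[[0,2],[10,0],[15,15],[16,0],[26,19],[30,0]]
[[0,2],[10,0],[15,15],[16,19],[18,0],[26,19],[30,0]]
[[0,2],[10,19],[12,0],[15,15],[16,19],[18,0],[26,19],[30,0]]
[[0,2],[10,19],[12,0],[15,15],[16,19],[18,0],[26,19],[30,0],[41,13],[44,0]]
[[0,2],[10,19],[12,0],[15,15],[16,19],[18,0],[26,19],[30,0],[41,13],[44,0]]
[[0,2],[10,19],[12,0],[15,15],[16,19],[18,0],[26,19],[37,0],[41,13],[44,0]]
[[0,2],[10,19],[12,0],[15,15],[16,19],[18,0],[26,19],[37,0],[41,13],[42,20],[44,0]]
[[0,2],[10,19],[12,0],[15,15],[16,19],[18,0],[26,19],[37,0],[41,13],[42,20],[44,19],[45,0]]
[[0,2],[10,19],[12,0],[15,15],[16,19],[18,0],[22,19],[37,0],[41,13],[42,20],[44,19],[45,0]]
[[0,2],[10,19],[12,0],[15,15],[16,19],[18,0],[22,19],[37,0],[41,13],[42,20],[44,19],[45,0]]
[[0,2],[10,19],[12,0],[15,15],[16,19],[18,0],[22,19],[42,20],[44,19],[45,0]]
[[0,2],[10,19],[12,0],[15,15],[16,19],[18,0],[22,19],[42,20],[44,19],[45,0]]
[[0,2],[10,19],[12,0],[15,15],[16,19],[18,0],[22,19],[42,20],[44,19],[45,0]]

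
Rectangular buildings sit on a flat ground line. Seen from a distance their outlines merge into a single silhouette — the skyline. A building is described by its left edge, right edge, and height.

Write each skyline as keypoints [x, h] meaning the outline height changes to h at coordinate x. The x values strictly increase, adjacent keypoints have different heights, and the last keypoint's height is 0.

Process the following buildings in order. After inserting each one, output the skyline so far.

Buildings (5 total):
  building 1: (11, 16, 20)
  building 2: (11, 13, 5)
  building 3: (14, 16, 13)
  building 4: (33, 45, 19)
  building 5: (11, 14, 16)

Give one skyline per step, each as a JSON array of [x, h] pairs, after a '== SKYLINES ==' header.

== SKYLINES ==
[[11,20],[16,0]]
[[11,20],[16,0]]
[[11,20],[16,0]]
[[11,20],[16,0],[33,19],[45,0]]
[[11,20],[16,0],[33,19],[45,0]]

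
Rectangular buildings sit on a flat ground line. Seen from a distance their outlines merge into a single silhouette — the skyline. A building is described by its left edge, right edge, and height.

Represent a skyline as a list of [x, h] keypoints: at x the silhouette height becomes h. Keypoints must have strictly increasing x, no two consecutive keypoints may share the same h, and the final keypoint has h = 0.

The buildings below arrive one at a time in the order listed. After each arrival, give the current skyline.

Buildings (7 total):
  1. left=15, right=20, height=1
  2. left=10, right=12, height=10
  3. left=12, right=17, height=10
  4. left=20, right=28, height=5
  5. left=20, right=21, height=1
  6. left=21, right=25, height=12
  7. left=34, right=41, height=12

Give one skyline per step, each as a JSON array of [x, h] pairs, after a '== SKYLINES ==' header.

== SKYLINES ==
[[15,1],[20,0]]
[[10,10],[12,0],[15,1],[20,0]]
[[10,10],[17,1],[20,0]]
[[10,10],[17,1],[20,5],[28,0]]
[[10,10],[17,1],[20,5],[28,0]]
[[10,10],[17,1],[20,5],[21,12],[25,5],[28,0]]
[[10,10],[17,1],[20,5],[21,12],[25,5],[28,0],[34,12],[41,0]]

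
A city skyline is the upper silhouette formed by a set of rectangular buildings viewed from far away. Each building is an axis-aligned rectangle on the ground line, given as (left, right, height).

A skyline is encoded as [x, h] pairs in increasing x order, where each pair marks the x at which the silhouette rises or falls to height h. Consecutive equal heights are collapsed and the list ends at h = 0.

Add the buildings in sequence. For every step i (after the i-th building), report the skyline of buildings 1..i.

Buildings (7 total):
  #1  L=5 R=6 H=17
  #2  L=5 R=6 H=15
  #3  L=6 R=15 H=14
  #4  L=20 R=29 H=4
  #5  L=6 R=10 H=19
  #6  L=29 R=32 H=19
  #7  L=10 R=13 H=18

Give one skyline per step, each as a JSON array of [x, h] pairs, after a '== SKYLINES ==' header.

== SKYLINES ==
[[5,17],[6,0]]
[[5,17],[6,0]]
[[5,17],[6,14],[15,0]]
[[5,17],[6,14],[15,0],[20,4],[29,0]]
[[5,17],[6,19],[10,14],[15,0],[20,4],[29,0]]
[[5,17],[6,19],[10,14],[15,0],[20,4],[29,19],[32,0]]
[[5,17],[6,19],[10,18],[13,14],[15,0],[20,4],[29,19],[32,0]]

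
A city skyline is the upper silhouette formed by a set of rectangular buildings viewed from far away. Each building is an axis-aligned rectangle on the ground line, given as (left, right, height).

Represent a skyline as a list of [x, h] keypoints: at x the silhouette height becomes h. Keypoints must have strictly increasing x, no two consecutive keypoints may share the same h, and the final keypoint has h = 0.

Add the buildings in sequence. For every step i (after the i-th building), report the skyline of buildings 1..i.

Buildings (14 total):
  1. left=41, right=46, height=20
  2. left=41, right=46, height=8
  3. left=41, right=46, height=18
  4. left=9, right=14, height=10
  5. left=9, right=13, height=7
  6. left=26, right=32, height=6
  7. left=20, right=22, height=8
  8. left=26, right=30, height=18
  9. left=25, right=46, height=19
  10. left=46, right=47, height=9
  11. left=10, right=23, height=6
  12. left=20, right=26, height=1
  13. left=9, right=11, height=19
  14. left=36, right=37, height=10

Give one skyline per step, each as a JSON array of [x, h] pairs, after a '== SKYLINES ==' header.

== SKYLINES ==
[[41,20],[46,0]]
[[41,20],[46,0]]
[[41,20],[46,0]]
[[9,10],[14,0],[41,20],[46,0]]
[[9,10],[14,0],[41,20],[46,0]]
[[9,10],[14,0],[26,6],[32,0],[41,20],[46,0]]
[[9,10],[14,0],[20,8],[22,0],[26,6],[32,0],[41,20],[46,0]]
[[9,10],[14,0],[20,8],[22,0],[26,18],[30,6],[32,0],[41,20],[46,0]]
[[9,10],[14,0],[20,8],[22,0],[25,19],[41,20],[46,0]]
[[9,10],[14,0],[20,8],[22,0],[25,19],[41,20],[46,9],[47,0]]
[[9,10],[14,6],[20,8],[22,6],[23,0],[25,19],[41,20],[46,9],[47,0]]
[[9,10],[14,6],[20,8],[22,6],[23,1],[25,19],[41,20],[46,9],[47,0]]
[[9,19],[11,10],[14,6],[20,8],[22,6],[23,1],[25,19],[41,20],[46,9],[47,0]]
[[9,19],[11,10],[14,6],[20,8],[22,6],[23,1],[25,19],[41,20],[46,9],[47,0]]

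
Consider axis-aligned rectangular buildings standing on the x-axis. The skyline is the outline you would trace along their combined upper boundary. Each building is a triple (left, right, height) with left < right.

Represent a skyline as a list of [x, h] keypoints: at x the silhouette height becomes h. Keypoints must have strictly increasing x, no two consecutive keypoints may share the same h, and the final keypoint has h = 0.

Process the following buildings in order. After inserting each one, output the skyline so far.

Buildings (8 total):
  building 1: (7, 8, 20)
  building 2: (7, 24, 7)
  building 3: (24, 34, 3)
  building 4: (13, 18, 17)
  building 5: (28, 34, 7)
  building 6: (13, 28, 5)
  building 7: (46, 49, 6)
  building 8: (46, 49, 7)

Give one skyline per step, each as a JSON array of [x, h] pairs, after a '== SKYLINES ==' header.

== SKYLINES ==
[[7,20],[8,0]]
[[7,20],[8,7],[24,0]]
[[7,20],[8,7],[24,3],[34,0]]
[[7,20],[8,7],[13,17],[18,7],[24,3],[34,0]]
[[7,20],[8,7],[13,17],[18,7],[24,3],[28,7],[34,0]]
[[7,20],[8,7],[13,17],[18,7],[24,5],[28,7],[34,0]]
[[7,20],[8,7],[13,17],[18,7],[24,5],[28,7],[34,0],[46,6],[49,0]]
[[7,20],[8,7],[13,17],[18,7],[24,5],[28,7],[34,0],[46,7],[49,0]]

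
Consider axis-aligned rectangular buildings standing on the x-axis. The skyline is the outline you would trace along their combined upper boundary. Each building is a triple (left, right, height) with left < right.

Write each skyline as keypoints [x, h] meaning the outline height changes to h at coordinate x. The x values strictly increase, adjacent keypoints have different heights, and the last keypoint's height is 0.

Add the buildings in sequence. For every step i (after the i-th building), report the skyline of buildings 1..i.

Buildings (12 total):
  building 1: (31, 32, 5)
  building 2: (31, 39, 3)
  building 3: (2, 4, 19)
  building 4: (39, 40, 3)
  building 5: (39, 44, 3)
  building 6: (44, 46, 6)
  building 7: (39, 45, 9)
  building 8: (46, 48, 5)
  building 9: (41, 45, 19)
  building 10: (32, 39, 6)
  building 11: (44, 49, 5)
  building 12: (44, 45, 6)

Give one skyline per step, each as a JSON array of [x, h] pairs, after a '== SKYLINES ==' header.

== SKYLINES ==
[[31,5],[32,0]]
[[31,5],[32,3],[39,0]]
[[2,19],[4,0],[31,5],[32,3],[39,0]]
[[2,19],[4,0],[31,5],[32,3],[40,0]]
[[2,19],[4,0],[31,5],[32,3],[44,0]]
[[2,19],[4,0],[31,5],[32,3],[44,6],[46,0]]
[[2,19],[4,0],[31,5],[32,3],[39,9],[45,6],[46,0]]
[[2,19],[4,0],[31,5],[32,3],[39,9],[45,6],[46,5],[48,0]]
[[2,19],[4,0],[31,5],[32,3],[39,9],[41,19],[45,6],[46,5],[48,0]]
[[2,19],[4,0],[31,5],[32,6],[39,9],[41,19],[45,6],[46,5],[48,0]]
[[2,19],[4,0],[31,5],[32,6],[39,9],[41,19],[45,6],[46,5],[49,0]]
[[2,19],[4,0],[31,5],[32,6],[39,9],[41,19],[45,6],[46,5],[49,0]]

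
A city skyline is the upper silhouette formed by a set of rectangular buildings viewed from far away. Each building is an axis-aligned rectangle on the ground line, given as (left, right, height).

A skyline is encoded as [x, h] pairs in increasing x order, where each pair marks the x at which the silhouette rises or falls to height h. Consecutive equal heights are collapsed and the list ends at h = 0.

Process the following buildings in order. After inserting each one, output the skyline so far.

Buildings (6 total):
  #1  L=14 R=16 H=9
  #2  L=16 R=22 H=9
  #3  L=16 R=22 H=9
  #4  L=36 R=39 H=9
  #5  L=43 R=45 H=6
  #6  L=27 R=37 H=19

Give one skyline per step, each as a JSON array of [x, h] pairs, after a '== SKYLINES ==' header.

== SKYLINES ==
[[14,9],[16,0]]
[[14,9],[22,0]]
[[14,9],[22,0]]
[[14,9],[22,0],[36,9],[39,0]]
[[14,9],[22,0],[36,9],[39,0],[43,6],[45,0]]
[[14,9],[22,0],[27,19],[37,9],[39,0],[43,6],[45,0]]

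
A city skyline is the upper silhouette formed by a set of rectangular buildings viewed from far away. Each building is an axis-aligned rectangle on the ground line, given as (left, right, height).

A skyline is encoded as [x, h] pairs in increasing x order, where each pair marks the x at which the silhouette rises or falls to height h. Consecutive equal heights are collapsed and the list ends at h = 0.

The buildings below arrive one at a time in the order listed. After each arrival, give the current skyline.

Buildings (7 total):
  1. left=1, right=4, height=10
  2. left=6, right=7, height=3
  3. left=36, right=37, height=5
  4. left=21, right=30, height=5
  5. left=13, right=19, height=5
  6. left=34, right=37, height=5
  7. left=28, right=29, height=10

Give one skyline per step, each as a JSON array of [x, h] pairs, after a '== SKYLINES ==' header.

== SKYLINES ==
[[1,10],[4,0]]
[[1,10],[4,0],[6,3],[7,0]]
[[1,10],[4,0],[6,3],[7,0],[36,5],[37,0]]
[[1,10],[4,0],[6,3],[7,0],[21,5],[30,0],[36,5],[37,0]]
[[1,10],[4,0],[6,3],[7,0],[13,5],[19,0],[21,5],[30,0],[36,5],[37,0]]
[[1,10],[4,0],[6,3],[7,0],[13,5],[19,0],[21,5],[30,0],[34,5],[37,0]]
[[1,10],[4,0],[6,3],[7,0],[13,5],[19,0],[21,5],[28,10],[29,5],[30,0],[34,5],[37,0]]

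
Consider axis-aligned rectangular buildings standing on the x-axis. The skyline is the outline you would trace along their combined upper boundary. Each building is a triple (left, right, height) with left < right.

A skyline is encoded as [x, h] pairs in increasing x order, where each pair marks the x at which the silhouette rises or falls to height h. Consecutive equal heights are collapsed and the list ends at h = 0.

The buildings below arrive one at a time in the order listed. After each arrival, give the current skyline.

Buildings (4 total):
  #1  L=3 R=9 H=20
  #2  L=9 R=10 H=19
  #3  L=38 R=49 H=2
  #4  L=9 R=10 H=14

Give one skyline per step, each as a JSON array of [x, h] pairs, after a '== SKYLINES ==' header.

== SKYLINES ==
[[3,20],[9,0]]
[[3,20],[9,19],[10,0]]
[[3,20],[9,19],[10,0],[38,2],[49,0]]
[[3,20],[9,19],[10,0],[38,2],[49,0]]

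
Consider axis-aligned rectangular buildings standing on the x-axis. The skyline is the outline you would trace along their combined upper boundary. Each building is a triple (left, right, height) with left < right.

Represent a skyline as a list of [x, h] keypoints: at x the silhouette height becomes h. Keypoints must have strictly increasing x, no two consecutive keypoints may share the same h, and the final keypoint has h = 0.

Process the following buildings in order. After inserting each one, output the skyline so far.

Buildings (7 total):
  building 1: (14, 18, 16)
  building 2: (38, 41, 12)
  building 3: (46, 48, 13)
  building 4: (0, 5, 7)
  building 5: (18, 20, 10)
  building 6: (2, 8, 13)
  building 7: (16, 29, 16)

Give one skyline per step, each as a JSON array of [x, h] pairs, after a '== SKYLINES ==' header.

== SKYLINES ==
[[14,16],[18,0]]
[[14,16],[18,0],[38,12],[41,0]]
[[14,16],[18,0],[38,12],[41,0],[46,13],[48,0]]
[[0,7],[5,0],[14,16],[18,0],[38,12],[41,0],[46,13],[48,0]]
[[0,7],[5,0],[14,16],[18,10],[20,0],[38,12],[41,0],[46,13],[48,0]]
[[0,7],[2,13],[8,0],[14,16],[18,10],[20,0],[38,12],[41,0],[46,13],[48,0]]
[[0,7],[2,13],[8,0],[14,16],[29,0],[38,12],[41,0],[46,13],[48,0]]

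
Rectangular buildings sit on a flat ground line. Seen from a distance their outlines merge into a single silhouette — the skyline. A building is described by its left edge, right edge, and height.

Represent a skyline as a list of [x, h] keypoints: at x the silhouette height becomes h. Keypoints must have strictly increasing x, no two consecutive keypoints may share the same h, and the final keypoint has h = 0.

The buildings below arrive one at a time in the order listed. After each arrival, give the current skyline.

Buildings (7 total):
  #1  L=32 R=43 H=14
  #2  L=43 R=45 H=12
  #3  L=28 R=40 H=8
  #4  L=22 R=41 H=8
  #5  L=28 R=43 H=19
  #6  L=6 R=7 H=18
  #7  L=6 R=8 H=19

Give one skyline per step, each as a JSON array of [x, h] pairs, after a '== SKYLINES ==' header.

== SKYLINES ==
[[32,14],[43,0]]
[[32,14],[43,12],[45,0]]
[[28,8],[32,14],[43,12],[45,0]]
[[22,8],[32,14],[43,12],[45,0]]
[[22,8],[28,19],[43,12],[45,0]]
[[6,18],[7,0],[22,8],[28,19],[43,12],[45,0]]
[[6,19],[8,0],[22,8],[28,19],[43,12],[45,0]]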